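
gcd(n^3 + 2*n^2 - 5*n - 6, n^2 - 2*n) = n - 2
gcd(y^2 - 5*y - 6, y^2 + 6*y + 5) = y + 1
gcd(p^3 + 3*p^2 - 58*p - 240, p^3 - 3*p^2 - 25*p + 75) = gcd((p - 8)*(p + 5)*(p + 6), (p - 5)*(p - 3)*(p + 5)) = p + 5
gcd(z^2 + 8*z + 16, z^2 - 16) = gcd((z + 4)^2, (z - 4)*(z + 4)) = z + 4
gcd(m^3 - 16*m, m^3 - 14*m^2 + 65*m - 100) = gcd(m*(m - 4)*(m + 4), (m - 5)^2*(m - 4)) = m - 4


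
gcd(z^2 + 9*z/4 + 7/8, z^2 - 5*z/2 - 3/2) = z + 1/2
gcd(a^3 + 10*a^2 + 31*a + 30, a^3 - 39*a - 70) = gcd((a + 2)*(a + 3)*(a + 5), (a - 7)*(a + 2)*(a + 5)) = a^2 + 7*a + 10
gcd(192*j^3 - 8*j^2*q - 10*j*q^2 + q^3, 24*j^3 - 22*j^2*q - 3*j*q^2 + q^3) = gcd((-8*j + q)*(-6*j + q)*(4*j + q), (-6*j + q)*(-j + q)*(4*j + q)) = -24*j^2 - 2*j*q + q^2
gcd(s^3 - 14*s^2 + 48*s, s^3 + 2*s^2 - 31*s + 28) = 1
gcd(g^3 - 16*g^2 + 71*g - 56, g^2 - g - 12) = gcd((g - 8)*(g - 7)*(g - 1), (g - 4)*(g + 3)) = 1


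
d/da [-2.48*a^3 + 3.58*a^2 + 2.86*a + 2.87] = -7.44*a^2 + 7.16*a + 2.86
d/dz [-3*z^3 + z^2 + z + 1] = -9*z^2 + 2*z + 1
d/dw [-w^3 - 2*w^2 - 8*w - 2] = -3*w^2 - 4*w - 8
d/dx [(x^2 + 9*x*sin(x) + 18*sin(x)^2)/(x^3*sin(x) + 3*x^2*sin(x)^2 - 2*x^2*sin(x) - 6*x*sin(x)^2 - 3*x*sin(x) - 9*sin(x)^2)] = (-x^3*cos(x) - x^2*sin(x) + 2*x^2*cos(x) - 12*x*sin(x)^2 + 3*x*cos(x) + 12*sin(x)^2 - 3*sin(x))/((x^4 - 4*x^3 - 2*x^2 + 12*x + 9)*sin(x)^2)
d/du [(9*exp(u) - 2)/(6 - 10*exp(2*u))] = (45*exp(2*u) - 20*exp(u) + 27)*exp(u)/(2*(25*exp(4*u) - 30*exp(2*u) + 9))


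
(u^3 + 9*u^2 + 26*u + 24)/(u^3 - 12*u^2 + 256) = (u^2 + 5*u + 6)/(u^2 - 16*u + 64)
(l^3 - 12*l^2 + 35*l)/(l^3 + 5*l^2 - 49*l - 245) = l*(l - 5)/(l^2 + 12*l + 35)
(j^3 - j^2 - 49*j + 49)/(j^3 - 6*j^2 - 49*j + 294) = (j - 1)/(j - 6)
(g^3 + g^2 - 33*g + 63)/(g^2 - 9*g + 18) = (g^2 + 4*g - 21)/(g - 6)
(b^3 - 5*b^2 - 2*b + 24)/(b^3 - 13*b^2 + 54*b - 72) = (b + 2)/(b - 6)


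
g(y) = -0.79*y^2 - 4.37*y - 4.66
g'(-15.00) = 19.33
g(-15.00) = -116.86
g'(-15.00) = 19.33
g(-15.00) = -116.86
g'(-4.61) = 2.91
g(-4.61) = -1.30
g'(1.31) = -6.44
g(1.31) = -11.74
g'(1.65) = -6.98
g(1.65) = -14.02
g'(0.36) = -4.94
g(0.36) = -6.34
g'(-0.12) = -4.18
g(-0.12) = -4.15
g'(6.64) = -14.86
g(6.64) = -68.51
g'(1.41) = -6.60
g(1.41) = -12.39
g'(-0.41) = -3.72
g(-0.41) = -3.00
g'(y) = -1.58*y - 4.37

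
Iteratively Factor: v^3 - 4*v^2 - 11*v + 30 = (v + 3)*(v^2 - 7*v + 10) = (v - 5)*(v + 3)*(v - 2)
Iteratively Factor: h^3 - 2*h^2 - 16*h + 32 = (h - 2)*(h^2 - 16) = (h - 2)*(h + 4)*(h - 4)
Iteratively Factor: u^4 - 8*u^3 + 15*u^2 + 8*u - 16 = (u - 4)*(u^3 - 4*u^2 - u + 4) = (u - 4)*(u + 1)*(u^2 - 5*u + 4) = (u - 4)^2*(u + 1)*(u - 1)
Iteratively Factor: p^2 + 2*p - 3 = (p - 1)*(p + 3)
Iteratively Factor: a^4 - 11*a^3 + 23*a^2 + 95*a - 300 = (a - 5)*(a^3 - 6*a^2 - 7*a + 60) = (a - 5)*(a - 4)*(a^2 - 2*a - 15) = (a - 5)*(a - 4)*(a + 3)*(a - 5)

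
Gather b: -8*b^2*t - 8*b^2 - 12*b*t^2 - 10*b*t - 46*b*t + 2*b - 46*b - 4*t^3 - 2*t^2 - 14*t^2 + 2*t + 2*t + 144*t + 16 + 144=b^2*(-8*t - 8) + b*(-12*t^2 - 56*t - 44) - 4*t^3 - 16*t^2 + 148*t + 160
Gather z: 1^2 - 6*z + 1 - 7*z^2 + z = -7*z^2 - 5*z + 2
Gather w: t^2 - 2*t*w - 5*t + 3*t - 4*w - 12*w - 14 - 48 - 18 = t^2 - 2*t + w*(-2*t - 16) - 80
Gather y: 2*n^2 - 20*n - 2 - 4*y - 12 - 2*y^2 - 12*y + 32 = 2*n^2 - 20*n - 2*y^2 - 16*y + 18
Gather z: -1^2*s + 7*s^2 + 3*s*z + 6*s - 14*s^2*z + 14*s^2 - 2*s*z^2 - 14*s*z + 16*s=21*s^2 - 2*s*z^2 + 21*s + z*(-14*s^2 - 11*s)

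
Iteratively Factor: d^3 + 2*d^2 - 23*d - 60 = (d + 3)*(d^2 - d - 20) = (d + 3)*(d + 4)*(d - 5)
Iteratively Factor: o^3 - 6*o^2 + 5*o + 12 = (o + 1)*(o^2 - 7*o + 12) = (o - 3)*(o + 1)*(o - 4)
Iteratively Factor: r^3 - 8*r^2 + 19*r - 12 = (r - 1)*(r^2 - 7*r + 12) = (r - 4)*(r - 1)*(r - 3)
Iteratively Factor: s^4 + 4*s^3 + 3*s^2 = (s)*(s^3 + 4*s^2 + 3*s) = s*(s + 3)*(s^2 + s) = s*(s + 1)*(s + 3)*(s)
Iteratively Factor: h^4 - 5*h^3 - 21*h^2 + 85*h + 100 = (h + 1)*(h^3 - 6*h^2 - 15*h + 100) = (h - 5)*(h + 1)*(h^2 - h - 20) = (h - 5)*(h + 1)*(h + 4)*(h - 5)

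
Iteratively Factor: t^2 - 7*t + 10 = (t - 2)*(t - 5)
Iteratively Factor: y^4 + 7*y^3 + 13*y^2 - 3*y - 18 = (y + 3)*(y^3 + 4*y^2 + y - 6) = (y + 2)*(y + 3)*(y^2 + 2*y - 3) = (y + 2)*(y + 3)^2*(y - 1)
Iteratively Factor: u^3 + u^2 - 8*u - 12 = (u + 2)*(u^2 - u - 6) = (u - 3)*(u + 2)*(u + 2)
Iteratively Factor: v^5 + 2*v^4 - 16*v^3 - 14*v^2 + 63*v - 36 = (v - 1)*(v^4 + 3*v^3 - 13*v^2 - 27*v + 36) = (v - 1)*(v + 3)*(v^3 - 13*v + 12) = (v - 1)*(v + 3)*(v + 4)*(v^2 - 4*v + 3) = (v - 1)^2*(v + 3)*(v + 4)*(v - 3)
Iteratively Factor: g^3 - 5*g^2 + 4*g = (g)*(g^2 - 5*g + 4) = g*(g - 4)*(g - 1)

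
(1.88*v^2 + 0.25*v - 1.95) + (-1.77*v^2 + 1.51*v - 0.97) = 0.11*v^2 + 1.76*v - 2.92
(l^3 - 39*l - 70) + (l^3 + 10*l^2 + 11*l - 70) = 2*l^3 + 10*l^2 - 28*l - 140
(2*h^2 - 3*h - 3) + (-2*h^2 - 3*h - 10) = -6*h - 13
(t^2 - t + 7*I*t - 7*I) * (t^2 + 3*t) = t^4 + 2*t^3 + 7*I*t^3 - 3*t^2 + 14*I*t^2 - 21*I*t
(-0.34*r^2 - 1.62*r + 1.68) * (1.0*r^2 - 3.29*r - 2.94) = -0.34*r^4 - 0.5014*r^3 + 8.0094*r^2 - 0.764399999999999*r - 4.9392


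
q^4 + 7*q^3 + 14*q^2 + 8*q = q*(q + 1)*(q + 2)*(q + 4)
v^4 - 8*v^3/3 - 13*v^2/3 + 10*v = v*(v - 3)*(v - 5/3)*(v + 2)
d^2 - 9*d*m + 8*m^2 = (d - 8*m)*(d - m)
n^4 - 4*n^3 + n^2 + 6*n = n*(n - 3)*(n - 2)*(n + 1)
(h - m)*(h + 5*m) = h^2 + 4*h*m - 5*m^2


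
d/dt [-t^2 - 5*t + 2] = -2*t - 5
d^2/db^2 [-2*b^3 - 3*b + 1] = -12*b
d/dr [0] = 0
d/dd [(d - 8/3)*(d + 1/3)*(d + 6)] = 3*d^2 + 22*d/3 - 134/9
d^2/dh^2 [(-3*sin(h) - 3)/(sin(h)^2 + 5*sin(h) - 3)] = 3*(sin(h)^5 - sin(h)^4 + 31*sin(h)^3 + 46*sin(h)^2 - 24*sin(h) - 86)/(sin(h)^2 + 5*sin(h) - 3)^3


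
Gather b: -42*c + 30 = 30 - 42*c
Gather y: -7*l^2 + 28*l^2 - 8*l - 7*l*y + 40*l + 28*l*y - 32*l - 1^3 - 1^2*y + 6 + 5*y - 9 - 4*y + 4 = 21*l^2 + 21*l*y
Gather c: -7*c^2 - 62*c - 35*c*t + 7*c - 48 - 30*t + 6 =-7*c^2 + c*(-35*t - 55) - 30*t - 42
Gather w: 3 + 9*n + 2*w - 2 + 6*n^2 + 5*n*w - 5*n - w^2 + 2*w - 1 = 6*n^2 + 4*n - w^2 + w*(5*n + 4)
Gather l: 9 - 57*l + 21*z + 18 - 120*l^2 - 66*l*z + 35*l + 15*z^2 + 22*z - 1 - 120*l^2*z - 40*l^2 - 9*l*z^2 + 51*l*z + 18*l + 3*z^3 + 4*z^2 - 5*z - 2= l^2*(-120*z - 160) + l*(-9*z^2 - 15*z - 4) + 3*z^3 + 19*z^2 + 38*z + 24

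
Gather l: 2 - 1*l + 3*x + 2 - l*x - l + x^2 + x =l*(-x - 2) + x^2 + 4*x + 4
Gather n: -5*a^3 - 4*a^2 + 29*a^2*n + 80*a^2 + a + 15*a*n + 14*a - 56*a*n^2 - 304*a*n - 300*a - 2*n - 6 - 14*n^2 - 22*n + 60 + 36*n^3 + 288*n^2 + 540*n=-5*a^3 + 76*a^2 - 285*a + 36*n^3 + n^2*(274 - 56*a) + n*(29*a^2 - 289*a + 516) + 54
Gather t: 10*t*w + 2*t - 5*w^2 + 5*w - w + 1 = t*(10*w + 2) - 5*w^2 + 4*w + 1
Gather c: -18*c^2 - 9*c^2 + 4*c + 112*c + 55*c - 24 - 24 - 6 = -27*c^2 + 171*c - 54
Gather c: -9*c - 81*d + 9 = -9*c - 81*d + 9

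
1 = 1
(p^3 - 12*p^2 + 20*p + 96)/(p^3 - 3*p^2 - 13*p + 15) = (p^3 - 12*p^2 + 20*p + 96)/(p^3 - 3*p^2 - 13*p + 15)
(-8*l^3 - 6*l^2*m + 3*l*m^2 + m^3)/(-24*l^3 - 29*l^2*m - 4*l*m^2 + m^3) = (8*l^2 - 2*l*m - m^2)/(24*l^2 + 5*l*m - m^2)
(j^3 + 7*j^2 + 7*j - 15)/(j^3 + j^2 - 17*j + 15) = (j + 3)/(j - 3)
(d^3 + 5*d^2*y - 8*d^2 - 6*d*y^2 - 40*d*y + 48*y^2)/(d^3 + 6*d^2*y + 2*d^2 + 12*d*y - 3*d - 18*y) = (d^2 - d*y - 8*d + 8*y)/(d^2 + 2*d - 3)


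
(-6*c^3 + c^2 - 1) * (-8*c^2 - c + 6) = 48*c^5 - 2*c^4 - 37*c^3 + 14*c^2 + c - 6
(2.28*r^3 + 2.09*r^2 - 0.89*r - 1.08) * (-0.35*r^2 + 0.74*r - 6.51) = -0.798*r^5 + 0.9557*r^4 - 12.9847*r^3 - 13.8865*r^2 + 4.9947*r + 7.0308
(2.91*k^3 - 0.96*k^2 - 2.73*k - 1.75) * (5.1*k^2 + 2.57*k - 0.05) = 14.841*k^5 + 2.5827*k^4 - 16.5357*k^3 - 15.8931*k^2 - 4.361*k + 0.0875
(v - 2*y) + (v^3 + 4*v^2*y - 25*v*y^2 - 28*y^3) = v^3 + 4*v^2*y - 25*v*y^2 + v - 28*y^3 - 2*y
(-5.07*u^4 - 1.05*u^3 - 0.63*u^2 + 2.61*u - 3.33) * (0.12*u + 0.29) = -0.6084*u^5 - 1.5963*u^4 - 0.3801*u^3 + 0.1305*u^2 + 0.3573*u - 0.9657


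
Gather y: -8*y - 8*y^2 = -8*y^2 - 8*y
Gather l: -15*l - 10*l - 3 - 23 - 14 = -25*l - 40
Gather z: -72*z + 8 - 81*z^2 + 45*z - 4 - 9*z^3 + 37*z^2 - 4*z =-9*z^3 - 44*z^2 - 31*z + 4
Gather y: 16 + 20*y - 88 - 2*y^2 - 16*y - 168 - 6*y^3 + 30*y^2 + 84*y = -6*y^3 + 28*y^2 + 88*y - 240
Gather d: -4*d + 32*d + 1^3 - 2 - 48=28*d - 49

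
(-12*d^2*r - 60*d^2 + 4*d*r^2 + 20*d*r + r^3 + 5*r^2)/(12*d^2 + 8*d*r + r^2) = (-2*d*r - 10*d + r^2 + 5*r)/(2*d + r)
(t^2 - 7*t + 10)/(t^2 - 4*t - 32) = (-t^2 + 7*t - 10)/(-t^2 + 4*t + 32)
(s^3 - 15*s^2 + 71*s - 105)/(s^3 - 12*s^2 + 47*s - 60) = (s - 7)/(s - 4)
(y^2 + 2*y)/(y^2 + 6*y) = (y + 2)/(y + 6)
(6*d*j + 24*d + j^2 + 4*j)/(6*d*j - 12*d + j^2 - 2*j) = (j + 4)/(j - 2)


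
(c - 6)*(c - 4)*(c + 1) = c^3 - 9*c^2 + 14*c + 24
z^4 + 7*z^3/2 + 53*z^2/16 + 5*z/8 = z*(z + 1/4)*(z + 5/4)*(z + 2)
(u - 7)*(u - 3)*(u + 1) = u^3 - 9*u^2 + 11*u + 21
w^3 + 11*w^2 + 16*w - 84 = (w - 2)*(w + 6)*(w + 7)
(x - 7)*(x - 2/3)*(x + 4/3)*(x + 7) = x^4 + 2*x^3/3 - 449*x^2/9 - 98*x/3 + 392/9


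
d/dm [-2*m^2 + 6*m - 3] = 6 - 4*m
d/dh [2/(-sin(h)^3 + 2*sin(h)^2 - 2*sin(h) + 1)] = 2*(3*sin(h)^2 - 4*sin(h) + 2)*cos(h)/((sin(h) - 1)^2*(sin(h)^2 - sin(h) + 1)^2)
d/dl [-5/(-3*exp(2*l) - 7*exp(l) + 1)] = (-30*exp(l) - 35)*exp(l)/(3*exp(2*l) + 7*exp(l) - 1)^2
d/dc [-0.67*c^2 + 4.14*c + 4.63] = 4.14 - 1.34*c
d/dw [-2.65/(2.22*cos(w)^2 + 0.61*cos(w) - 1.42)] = -(11.766*cos(w) + 1.6165)*sin(w)/(2.22*cos(w)^2 + 0.61*cos(w) - 1.42)^2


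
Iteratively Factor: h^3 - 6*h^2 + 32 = (h - 4)*(h^2 - 2*h - 8) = (h - 4)*(h + 2)*(h - 4)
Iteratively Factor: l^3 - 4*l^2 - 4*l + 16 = (l - 2)*(l^2 - 2*l - 8) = (l - 2)*(l + 2)*(l - 4)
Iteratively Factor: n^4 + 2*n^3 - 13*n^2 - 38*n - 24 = (n + 1)*(n^3 + n^2 - 14*n - 24) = (n + 1)*(n + 2)*(n^2 - n - 12) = (n - 4)*(n + 1)*(n + 2)*(n + 3)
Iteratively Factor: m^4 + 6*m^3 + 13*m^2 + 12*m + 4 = (m + 2)*(m^3 + 4*m^2 + 5*m + 2) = (m + 1)*(m + 2)*(m^2 + 3*m + 2) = (m + 1)^2*(m + 2)*(m + 2)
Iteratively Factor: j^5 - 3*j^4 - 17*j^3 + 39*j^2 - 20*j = (j + 4)*(j^4 - 7*j^3 + 11*j^2 - 5*j) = (j - 1)*(j + 4)*(j^3 - 6*j^2 + 5*j) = (j - 1)^2*(j + 4)*(j^2 - 5*j) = (j - 5)*(j - 1)^2*(j + 4)*(j)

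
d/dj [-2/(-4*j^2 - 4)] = -j/(j^2 + 1)^2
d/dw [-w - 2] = -1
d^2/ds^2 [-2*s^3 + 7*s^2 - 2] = 14 - 12*s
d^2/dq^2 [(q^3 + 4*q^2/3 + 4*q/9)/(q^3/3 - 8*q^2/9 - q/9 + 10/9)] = 2*(324*q^6 + 189*q^5 - 1800*q^4 - 1619*q^3 + 1890*q^2 + 3660*q + 1240)/(27*q^9 - 216*q^8 + 549*q^7 - 98*q^6 - 1623*q^5 + 1716*q^4 + 1379*q^3 - 2370*q^2 - 300*q + 1000)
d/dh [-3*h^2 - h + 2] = -6*h - 1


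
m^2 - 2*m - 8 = (m - 4)*(m + 2)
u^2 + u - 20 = (u - 4)*(u + 5)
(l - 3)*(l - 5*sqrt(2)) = l^2 - 5*sqrt(2)*l - 3*l + 15*sqrt(2)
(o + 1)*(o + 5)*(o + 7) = o^3 + 13*o^2 + 47*o + 35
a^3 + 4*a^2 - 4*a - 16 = (a - 2)*(a + 2)*(a + 4)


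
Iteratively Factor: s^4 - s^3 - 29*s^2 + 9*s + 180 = (s - 3)*(s^3 + 2*s^2 - 23*s - 60) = (s - 5)*(s - 3)*(s^2 + 7*s + 12) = (s - 5)*(s - 3)*(s + 4)*(s + 3)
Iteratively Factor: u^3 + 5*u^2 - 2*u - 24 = (u + 4)*(u^2 + u - 6) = (u - 2)*(u + 4)*(u + 3)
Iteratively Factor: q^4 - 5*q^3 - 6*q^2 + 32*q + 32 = (q + 1)*(q^3 - 6*q^2 + 32) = (q - 4)*(q + 1)*(q^2 - 2*q - 8) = (q - 4)*(q + 1)*(q + 2)*(q - 4)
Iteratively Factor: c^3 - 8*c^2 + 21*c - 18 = (c - 2)*(c^2 - 6*c + 9) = (c - 3)*(c - 2)*(c - 3)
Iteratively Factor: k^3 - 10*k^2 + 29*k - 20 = (k - 4)*(k^2 - 6*k + 5) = (k - 4)*(k - 1)*(k - 5)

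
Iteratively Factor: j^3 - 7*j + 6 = (j - 1)*(j^2 + j - 6) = (j - 2)*(j - 1)*(j + 3)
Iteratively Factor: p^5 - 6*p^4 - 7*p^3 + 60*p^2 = (p + 3)*(p^4 - 9*p^3 + 20*p^2) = (p - 4)*(p + 3)*(p^3 - 5*p^2) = p*(p - 4)*(p + 3)*(p^2 - 5*p) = p^2*(p - 4)*(p + 3)*(p - 5)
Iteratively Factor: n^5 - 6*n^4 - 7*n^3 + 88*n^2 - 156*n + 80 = (n - 2)*(n^4 - 4*n^3 - 15*n^2 + 58*n - 40) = (n - 2)^2*(n^3 - 2*n^2 - 19*n + 20) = (n - 5)*(n - 2)^2*(n^2 + 3*n - 4) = (n - 5)*(n - 2)^2*(n + 4)*(n - 1)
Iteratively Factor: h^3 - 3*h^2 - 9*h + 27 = (h - 3)*(h^2 - 9) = (h - 3)^2*(h + 3)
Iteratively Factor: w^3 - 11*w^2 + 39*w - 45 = (w - 3)*(w^2 - 8*w + 15) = (w - 5)*(w - 3)*(w - 3)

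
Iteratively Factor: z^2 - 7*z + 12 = (z - 3)*(z - 4)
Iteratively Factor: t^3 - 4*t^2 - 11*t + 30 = (t + 3)*(t^2 - 7*t + 10) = (t - 2)*(t + 3)*(t - 5)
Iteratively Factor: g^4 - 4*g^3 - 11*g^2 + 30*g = (g - 2)*(g^3 - 2*g^2 - 15*g) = g*(g - 2)*(g^2 - 2*g - 15) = g*(g - 2)*(g + 3)*(g - 5)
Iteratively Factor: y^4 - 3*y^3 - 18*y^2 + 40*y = (y - 2)*(y^3 - y^2 - 20*y) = y*(y - 2)*(y^2 - y - 20) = y*(y - 2)*(y + 4)*(y - 5)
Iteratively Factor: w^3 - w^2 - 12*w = (w - 4)*(w^2 + 3*w) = w*(w - 4)*(w + 3)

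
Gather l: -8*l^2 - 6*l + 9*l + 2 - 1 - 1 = -8*l^2 + 3*l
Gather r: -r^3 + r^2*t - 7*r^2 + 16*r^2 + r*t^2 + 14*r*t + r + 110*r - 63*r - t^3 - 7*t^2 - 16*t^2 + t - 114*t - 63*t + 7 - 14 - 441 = -r^3 + r^2*(t + 9) + r*(t^2 + 14*t + 48) - t^3 - 23*t^2 - 176*t - 448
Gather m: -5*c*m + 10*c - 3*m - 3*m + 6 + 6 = 10*c + m*(-5*c - 6) + 12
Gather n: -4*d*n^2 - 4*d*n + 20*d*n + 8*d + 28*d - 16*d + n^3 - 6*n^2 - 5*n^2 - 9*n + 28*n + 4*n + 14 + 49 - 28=20*d + n^3 + n^2*(-4*d - 11) + n*(16*d + 23) + 35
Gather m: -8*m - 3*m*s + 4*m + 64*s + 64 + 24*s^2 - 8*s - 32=m*(-3*s - 4) + 24*s^2 + 56*s + 32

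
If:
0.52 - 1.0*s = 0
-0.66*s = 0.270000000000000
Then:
No Solution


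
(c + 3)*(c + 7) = c^2 + 10*c + 21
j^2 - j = j*(j - 1)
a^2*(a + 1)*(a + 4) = a^4 + 5*a^3 + 4*a^2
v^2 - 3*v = v*(v - 3)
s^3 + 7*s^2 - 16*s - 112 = (s - 4)*(s + 4)*(s + 7)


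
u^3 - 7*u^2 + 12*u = u*(u - 4)*(u - 3)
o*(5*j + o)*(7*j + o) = 35*j^2*o + 12*j*o^2 + o^3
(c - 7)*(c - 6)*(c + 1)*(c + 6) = c^4 - 6*c^3 - 43*c^2 + 216*c + 252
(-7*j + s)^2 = 49*j^2 - 14*j*s + s^2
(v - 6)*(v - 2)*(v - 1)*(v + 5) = v^4 - 4*v^3 - 25*v^2 + 88*v - 60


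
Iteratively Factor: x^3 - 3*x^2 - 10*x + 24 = (x - 4)*(x^2 + x - 6) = (x - 4)*(x - 2)*(x + 3)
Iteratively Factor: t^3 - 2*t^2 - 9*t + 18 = (t - 2)*(t^2 - 9) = (t - 2)*(t + 3)*(t - 3)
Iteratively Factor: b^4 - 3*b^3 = (b)*(b^3 - 3*b^2) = b^2*(b^2 - 3*b) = b^3*(b - 3)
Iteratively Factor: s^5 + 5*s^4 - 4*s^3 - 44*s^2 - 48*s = (s + 2)*(s^4 + 3*s^3 - 10*s^2 - 24*s) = (s - 3)*(s + 2)*(s^3 + 6*s^2 + 8*s) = (s - 3)*(s + 2)^2*(s^2 + 4*s) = (s - 3)*(s + 2)^2*(s + 4)*(s)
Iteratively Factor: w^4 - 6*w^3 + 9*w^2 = (w)*(w^3 - 6*w^2 + 9*w) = w*(w - 3)*(w^2 - 3*w) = w^2*(w - 3)*(w - 3)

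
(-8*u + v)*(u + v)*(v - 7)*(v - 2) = -8*u^2*v^2 + 72*u^2*v - 112*u^2 - 7*u*v^3 + 63*u*v^2 - 98*u*v + v^4 - 9*v^3 + 14*v^2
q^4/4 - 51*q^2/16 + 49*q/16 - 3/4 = (q/4 + 1)*(q - 3)*(q - 1/2)^2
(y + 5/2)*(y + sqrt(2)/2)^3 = y^4 + 3*sqrt(2)*y^3/2 + 5*y^3/2 + 3*y^2/2 + 15*sqrt(2)*y^2/4 + sqrt(2)*y/4 + 15*y/4 + 5*sqrt(2)/8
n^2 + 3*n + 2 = (n + 1)*(n + 2)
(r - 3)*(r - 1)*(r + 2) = r^3 - 2*r^2 - 5*r + 6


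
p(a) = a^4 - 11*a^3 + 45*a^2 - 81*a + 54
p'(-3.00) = -756.00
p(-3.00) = 1080.00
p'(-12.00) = -12825.00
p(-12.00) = 47250.00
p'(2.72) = 0.15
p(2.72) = -0.02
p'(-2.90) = -717.09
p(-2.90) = 1006.36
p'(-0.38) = -120.18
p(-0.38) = 91.90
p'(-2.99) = -752.05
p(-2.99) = 1072.46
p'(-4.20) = -1337.47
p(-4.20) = 2314.14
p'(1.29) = -11.23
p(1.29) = 3.55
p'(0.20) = -64.29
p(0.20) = 39.51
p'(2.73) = 0.14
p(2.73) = -0.01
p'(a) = 4*a^3 - 33*a^2 + 90*a - 81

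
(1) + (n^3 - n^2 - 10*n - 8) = n^3 - n^2 - 10*n - 7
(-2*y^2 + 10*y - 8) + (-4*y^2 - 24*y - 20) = -6*y^2 - 14*y - 28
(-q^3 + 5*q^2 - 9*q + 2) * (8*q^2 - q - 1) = -8*q^5 + 41*q^4 - 76*q^3 + 20*q^2 + 7*q - 2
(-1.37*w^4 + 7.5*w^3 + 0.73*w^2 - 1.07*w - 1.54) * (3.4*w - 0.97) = -4.658*w^5 + 26.8289*w^4 - 4.793*w^3 - 4.3461*w^2 - 4.1981*w + 1.4938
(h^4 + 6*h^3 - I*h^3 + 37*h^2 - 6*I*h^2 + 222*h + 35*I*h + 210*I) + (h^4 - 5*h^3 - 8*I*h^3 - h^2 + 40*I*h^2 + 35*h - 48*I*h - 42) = 2*h^4 + h^3 - 9*I*h^3 + 36*h^2 + 34*I*h^2 + 257*h - 13*I*h - 42 + 210*I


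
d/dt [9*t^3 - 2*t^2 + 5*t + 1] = 27*t^2 - 4*t + 5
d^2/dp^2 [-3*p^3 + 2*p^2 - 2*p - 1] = 4 - 18*p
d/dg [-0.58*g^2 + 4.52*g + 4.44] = 4.52 - 1.16*g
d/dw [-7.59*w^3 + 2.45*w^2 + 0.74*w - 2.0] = -22.77*w^2 + 4.9*w + 0.74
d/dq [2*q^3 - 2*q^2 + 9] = 2*q*(3*q - 2)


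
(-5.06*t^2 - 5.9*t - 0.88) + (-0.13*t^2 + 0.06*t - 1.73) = -5.19*t^2 - 5.84*t - 2.61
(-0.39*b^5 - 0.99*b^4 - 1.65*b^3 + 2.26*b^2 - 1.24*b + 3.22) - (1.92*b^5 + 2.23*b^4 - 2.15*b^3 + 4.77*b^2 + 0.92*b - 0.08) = -2.31*b^5 - 3.22*b^4 + 0.5*b^3 - 2.51*b^2 - 2.16*b + 3.3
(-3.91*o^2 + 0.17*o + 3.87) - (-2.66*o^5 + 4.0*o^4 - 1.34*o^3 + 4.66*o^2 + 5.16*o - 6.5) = 2.66*o^5 - 4.0*o^4 + 1.34*o^3 - 8.57*o^2 - 4.99*o + 10.37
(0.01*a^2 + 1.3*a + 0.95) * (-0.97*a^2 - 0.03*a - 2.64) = -0.0097*a^4 - 1.2613*a^3 - 0.9869*a^2 - 3.4605*a - 2.508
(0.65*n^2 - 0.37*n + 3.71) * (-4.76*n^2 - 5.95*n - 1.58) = -3.094*n^4 - 2.1063*n^3 - 16.4851*n^2 - 21.4899*n - 5.8618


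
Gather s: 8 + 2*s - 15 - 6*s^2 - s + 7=-6*s^2 + s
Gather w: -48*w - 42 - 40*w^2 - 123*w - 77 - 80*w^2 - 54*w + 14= -120*w^2 - 225*w - 105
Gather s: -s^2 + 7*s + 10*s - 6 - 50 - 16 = -s^2 + 17*s - 72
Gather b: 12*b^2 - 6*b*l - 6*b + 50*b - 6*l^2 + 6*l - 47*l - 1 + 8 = 12*b^2 + b*(44 - 6*l) - 6*l^2 - 41*l + 7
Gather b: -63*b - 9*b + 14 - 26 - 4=-72*b - 16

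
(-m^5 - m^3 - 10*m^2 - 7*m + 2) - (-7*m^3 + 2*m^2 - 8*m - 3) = -m^5 + 6*m^3 - 12*m^2 + m + 5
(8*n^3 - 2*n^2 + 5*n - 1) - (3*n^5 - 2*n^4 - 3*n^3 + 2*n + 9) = -3*n^5 + 2*n^4 + 11*n^3 - 2*n^2 + 3*n - 10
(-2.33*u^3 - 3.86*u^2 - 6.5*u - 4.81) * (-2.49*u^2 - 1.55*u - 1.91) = 5.8017*u^5 + 13.2229*u^4 + 26.6183*u^3 + 29.4245*u^2 + 19.8705*u + 9.1871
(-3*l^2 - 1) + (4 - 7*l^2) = 3 - 10*l^2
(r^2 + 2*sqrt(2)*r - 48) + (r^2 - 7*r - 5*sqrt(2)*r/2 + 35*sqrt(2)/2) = 2*r^2 - 7*r - sqrt(2)*r/2 - 48 + 35*sqrt(2)/2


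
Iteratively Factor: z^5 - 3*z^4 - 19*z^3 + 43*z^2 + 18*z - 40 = (z - 1)*(z^4 - 2*z^3 - 21*z^2 + 22*z + 40) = (z - 1)*(z + 1)*(z^3 - 3*z^2 - 18*z + 40) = (z - 1)*(z + 1)*(z + 4)*(z^2 - 7*z + 10) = (z - 5)*(z - 1)*(z + 1)*(z + 4)*(z - 2)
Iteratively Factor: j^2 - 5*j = (j)*(j - 5)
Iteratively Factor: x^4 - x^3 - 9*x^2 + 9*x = (x)*(x^3 - x^2 - 9*x + 9) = x*(x - 1)*(x^2 - 9) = x*(x - 1)*(x + 3)*(x - 3)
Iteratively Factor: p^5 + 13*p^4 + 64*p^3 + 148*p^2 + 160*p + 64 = (p + 4)*(p^4 + 9*p^3 + 28*p^2 + 36*p + 16) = (p + 2)*(p + 4)*(p^3 + 7*p^2 + 14*p + 8) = (p + 1)*(p + 2)*(p + 4)*(p^2 + 6*p + 8) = (p + 1)*(p + 2)^2*(p + 4)*(p + 4)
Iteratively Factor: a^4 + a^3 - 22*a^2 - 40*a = (a + 4)*(a^3 - 3*a^2 - 10*a) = (a - 5)*(a + 4)*(a^2 + 2*a) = a*(a - 5)*(a + 4)*(a + 2)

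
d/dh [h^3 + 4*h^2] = h*(3*h + 8)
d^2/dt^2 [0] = 0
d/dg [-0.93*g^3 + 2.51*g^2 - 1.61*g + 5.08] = -2.79*g^2 + 5.02*g - 1.61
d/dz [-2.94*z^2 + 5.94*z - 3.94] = 5.94 - 5.88*z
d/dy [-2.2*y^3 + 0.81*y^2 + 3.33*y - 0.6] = -6.6*y^2 + 1.62*y + 3.33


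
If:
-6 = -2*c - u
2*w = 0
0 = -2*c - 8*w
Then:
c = 0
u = 6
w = 0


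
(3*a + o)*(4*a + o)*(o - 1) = 12*a^2*o - 12*a^2 + 7*a*o^2 - 7*a*o + o^3 - o^2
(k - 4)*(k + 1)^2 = k^3 - 2*k^2 - 7*k - 4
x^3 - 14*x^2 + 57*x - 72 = (x - 8)*(x - 3)^2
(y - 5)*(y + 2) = y^2 - 3*y - 10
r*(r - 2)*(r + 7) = r^3 + 5*r^2 - 14*r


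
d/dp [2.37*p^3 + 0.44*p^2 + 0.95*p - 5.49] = 7.11*p^2 + 0.88*p + 0.95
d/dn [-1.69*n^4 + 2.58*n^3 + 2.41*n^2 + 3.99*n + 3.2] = -6.76*n^3 + 7.74*n^2 + 4.82*n + 3.99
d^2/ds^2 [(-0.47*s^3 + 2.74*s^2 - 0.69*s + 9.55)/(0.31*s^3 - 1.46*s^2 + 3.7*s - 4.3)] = (1.11022302462516e-16*s^7 + 0.101184000000002*s^6 + 2.836686*s^5 - 13.487976*s^4 + 3.25353200000006*s^3 + 118.48242*s^2 - 259.30458*s + 220.9386)/(0.029791*s^9 - 0.420918*s^8 + 3.049098*s^7 - 14.399546*s^6 + 48.06954*s^5 - 117.05244*s^4 + 207.2203*s^3 - 257.5872*s^2 + 205.239*s - 79.507)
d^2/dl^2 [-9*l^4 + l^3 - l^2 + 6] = -108*l^2 + 6*l - 2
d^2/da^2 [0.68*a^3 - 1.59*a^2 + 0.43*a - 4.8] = 4.08*a - 3.18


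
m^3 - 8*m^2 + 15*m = m*(m - 5)*(m - 3)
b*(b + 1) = b^2 + b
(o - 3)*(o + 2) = o^2 - o - 6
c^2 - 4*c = c*(c - 4)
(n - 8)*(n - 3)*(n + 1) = n^3 - 10*n^2 + 13*n + 24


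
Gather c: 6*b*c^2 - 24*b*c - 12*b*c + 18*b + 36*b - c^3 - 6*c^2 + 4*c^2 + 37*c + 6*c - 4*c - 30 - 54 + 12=54*b - c^3 + c^2*(6*b - 2) + c*(39 - 36*b) - 72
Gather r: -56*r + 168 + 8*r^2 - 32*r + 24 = 8*r^2 - 88*r + 192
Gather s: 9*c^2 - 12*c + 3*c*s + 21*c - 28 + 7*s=9*c^2 + 9*c + s*(3*c + 7) - 28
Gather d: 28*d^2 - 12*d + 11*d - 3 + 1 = 28*d^2 - d - 2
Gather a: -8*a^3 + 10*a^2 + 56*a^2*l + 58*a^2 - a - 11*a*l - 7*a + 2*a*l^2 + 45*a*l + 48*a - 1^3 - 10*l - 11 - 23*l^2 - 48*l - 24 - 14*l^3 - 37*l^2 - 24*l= -8*a^3 + a^2*(56*l + 68) + a*(2*l^2 + 34*l + 40) - 14*l^3 - 60*l^2 - 82*l - 36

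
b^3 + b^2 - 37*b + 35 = (b - 5)*(b - 1)*(b + 7)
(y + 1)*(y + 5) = y^2 + 6*y + 5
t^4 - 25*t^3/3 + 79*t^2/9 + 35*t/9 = t*(t - 7)*(t - 5/3)*(t + 1/3)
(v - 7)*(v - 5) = v^2 - 12*v + 35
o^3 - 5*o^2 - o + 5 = (o - 5)*(o - 1)*(o + 1)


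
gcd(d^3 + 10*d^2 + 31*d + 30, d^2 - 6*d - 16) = d + 2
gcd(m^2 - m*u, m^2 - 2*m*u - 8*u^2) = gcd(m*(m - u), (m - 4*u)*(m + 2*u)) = 1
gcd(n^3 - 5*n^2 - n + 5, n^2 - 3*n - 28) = 1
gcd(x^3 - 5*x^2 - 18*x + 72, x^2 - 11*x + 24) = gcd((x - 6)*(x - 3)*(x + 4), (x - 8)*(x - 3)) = x - 3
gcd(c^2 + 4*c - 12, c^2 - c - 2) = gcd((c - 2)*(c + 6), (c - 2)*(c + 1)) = c - 2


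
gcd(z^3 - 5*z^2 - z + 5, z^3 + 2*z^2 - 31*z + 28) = z - 1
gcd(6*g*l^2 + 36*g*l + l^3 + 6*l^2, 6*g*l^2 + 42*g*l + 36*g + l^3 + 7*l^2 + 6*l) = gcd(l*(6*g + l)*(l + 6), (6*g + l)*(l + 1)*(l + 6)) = 6*g*l + 36*g + l^2 + 6*l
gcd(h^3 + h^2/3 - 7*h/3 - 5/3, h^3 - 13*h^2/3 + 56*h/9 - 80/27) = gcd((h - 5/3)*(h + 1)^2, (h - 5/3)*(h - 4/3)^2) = h - 5/3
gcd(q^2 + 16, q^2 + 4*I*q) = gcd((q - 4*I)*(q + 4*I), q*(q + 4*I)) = q + 4*I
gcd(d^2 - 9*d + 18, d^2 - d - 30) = d - 6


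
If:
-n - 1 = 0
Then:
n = -1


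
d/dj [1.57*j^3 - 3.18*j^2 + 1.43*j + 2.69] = 4.71*j^2 - 6.36*j + 1.43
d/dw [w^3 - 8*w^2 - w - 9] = 3*w^2 - 16*w - 1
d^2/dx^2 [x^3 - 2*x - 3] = 6*x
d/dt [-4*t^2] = -8*t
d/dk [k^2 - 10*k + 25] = 2*k - 10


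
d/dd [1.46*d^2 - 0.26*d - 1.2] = 2.92*d - 0.26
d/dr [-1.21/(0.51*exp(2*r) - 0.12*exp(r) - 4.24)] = (1.2342*exp(r) - 0.1452)*exp(r)/(-0.51*exp(2*r) + 0.12*exp(r) + 4.24)^2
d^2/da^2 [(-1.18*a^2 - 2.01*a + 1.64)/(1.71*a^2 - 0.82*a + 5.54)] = (-15.064074*a^3 + 95.844816*a^2 + 100.451556*a - 119.561512)/(5.000211*a^6 - 7.193286*a^5 + 52.047954*a^4 - 47.160496*a^3 + 168.623196*a^2 - 75.501336*a + 170.031464)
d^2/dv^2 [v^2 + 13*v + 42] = 2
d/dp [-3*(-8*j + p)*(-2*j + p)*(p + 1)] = -48*j^2 + 60*j*p + 30*j - 9*p^2 - 6*p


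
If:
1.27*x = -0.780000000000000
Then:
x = -0.61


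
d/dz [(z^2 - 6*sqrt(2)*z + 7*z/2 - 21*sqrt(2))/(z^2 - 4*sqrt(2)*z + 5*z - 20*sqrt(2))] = (3*z^2 + 4*sqrt(2)*z^2 + 4*sqrt(2)*z + 70*sqrt(2) + 144)/(2*(z^4 - 8*sqrt(2)*z^3 + 10*z^3 - 80*sqrt(2)*z^2 + 57*z^2 - 200*sqrt(2)*z + 320*z + 800))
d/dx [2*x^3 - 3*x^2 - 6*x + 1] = 6*x^2 - 6*x - 6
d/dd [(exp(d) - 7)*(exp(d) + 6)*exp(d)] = (3*exp(2*d) - 2*exp(d) - 42)*exp(d)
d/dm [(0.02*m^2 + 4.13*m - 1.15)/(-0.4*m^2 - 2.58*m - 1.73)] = (1.6004*m^2 - 0.9892*m - 10.1119)/(0.16*m^4 + 2.064*m^3 + 8.0404*m^2 + 8.9268*m + 2.9929)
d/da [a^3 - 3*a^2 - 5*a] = 3*a^2 - 6*a - 5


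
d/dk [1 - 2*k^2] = -4*k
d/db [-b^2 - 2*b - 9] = -2*b - 2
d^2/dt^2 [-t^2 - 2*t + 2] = -2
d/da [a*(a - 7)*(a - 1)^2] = 4*a^3 - 27*a^2 + 30*a - 7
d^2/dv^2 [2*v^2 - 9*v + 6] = 4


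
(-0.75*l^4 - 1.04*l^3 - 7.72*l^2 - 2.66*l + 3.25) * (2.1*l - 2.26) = -1.575*l^5 - 0.489*l^4 - 13.8616*l^3 + 11.8612*l^2 + 12.8366*l - 7.345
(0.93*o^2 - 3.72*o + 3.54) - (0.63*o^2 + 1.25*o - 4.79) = 0.3*o^2 - 4.97*o + 8.33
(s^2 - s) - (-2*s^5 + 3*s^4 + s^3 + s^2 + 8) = 2*s^5 - 3*s^4 - s^3 - s - 8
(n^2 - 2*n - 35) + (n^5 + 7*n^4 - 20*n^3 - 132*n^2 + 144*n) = n^5 + 7*n^4 - 20*n^3 - 131*n^2 + 142*n - 35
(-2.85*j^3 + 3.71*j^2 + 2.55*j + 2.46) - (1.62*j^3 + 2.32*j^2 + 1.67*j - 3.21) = -4.47*j^3 + 1.39*j^2 + 0.88*j + 5.67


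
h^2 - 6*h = h*(h - 6)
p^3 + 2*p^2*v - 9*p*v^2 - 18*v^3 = (p - 3*v)*(p + 2*v)*(p + 3*v)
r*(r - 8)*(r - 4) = r^3 - 12*r^2 + 32*r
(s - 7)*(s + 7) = s^2 - 49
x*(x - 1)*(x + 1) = x^3 - x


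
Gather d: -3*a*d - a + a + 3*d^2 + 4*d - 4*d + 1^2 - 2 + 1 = -3*a*d + 3*d^2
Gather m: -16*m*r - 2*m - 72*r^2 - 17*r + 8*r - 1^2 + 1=m*(-16*r - 2) - 72*r^2 - 9*r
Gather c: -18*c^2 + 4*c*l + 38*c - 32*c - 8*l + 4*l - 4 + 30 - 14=-18*c^2 + c*(4*l + 6) - 4*l + 12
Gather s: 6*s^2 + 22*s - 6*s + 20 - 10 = 6*s^2 + 16*s + 10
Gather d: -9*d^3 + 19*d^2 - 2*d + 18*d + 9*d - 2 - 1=-9*d^3 + 19*d^2 + 25*d - 3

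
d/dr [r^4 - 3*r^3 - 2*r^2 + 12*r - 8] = 4*r^3 - 9*r^2 - 4*r + 12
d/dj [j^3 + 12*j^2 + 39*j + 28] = 3*j^2 + 24*j + 39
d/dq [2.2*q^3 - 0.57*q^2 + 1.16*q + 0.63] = 6.6*q^2 - 1.14*q + 1.16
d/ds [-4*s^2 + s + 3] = 1 - 8*s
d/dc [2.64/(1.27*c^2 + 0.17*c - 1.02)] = (-6.7056*c - 0.4488)/(1.27*c^2 + 0.17*c - 1.02)^2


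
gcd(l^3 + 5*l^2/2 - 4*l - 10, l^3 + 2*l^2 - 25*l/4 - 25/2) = l^2 + 9*l/2 + 5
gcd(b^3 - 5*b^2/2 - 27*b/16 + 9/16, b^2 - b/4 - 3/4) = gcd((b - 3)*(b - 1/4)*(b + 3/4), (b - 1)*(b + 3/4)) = b + 3/4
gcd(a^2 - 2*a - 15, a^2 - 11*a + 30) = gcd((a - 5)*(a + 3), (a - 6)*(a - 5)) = a - 5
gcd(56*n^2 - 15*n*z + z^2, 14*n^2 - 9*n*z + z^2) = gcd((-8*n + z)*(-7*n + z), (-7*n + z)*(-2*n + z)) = -7*n + z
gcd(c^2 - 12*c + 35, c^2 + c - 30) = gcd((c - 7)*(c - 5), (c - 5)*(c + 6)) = c - 5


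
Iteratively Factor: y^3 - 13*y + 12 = (y + 4)*(y^2 - 4*y + 3) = (y - 3)*(y + 4)*(y - 1)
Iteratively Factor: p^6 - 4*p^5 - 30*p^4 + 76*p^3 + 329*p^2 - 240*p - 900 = (p + 3)*(p^5 - 7*p^4 - 9*p^3 + 103*p^2 + 20*p - 300) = (p + 2)*(p + 3)*(p^4 - 9*p^3 + 9*p^2 + 85*p - 150) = (p - 2)*(p + 2)*(p + 3)*(p^3 - 7*p^2 - 5*p + 75) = (p - 5)*(p - 2)*(p + 2)*(p + 3)*(p^2 - 2*p - 15) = (p - 5)*(p - 2)*(p + 2)*(p + 3)^2*(p - 5)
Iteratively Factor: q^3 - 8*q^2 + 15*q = (q - 3)*(q^2 - 5*q) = q*(q - 3)*(q - 5)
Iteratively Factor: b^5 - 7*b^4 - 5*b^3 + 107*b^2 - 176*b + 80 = (b - 1)*(b^4 - 6*b^3 - 11*b^2 + 96*b - 80) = (b - 1)^2*(b^3 - 5*b^2 - 16*b + 80) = (b - 4)*(b - 1)^2*(b^2 - b - 20) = (b - 5)*(b - 4)*(b - 1)^2*(b + 4)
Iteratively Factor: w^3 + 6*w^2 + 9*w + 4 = (w + 1)*(w^2 + 5*w + 4) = (w + 1)^2*(w + 4)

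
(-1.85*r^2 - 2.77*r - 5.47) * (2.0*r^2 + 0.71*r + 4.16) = -3.7*r^4 - 6.8535*r^3 - 20.6027*r^2 - 15.4069*r - 22.7552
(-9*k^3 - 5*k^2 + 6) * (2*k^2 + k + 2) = -18*k^5 - 19*k^4 - 23*k^3 + 2*k^2 + 6*k + 12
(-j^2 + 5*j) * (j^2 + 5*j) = -j^4 + 25*j^2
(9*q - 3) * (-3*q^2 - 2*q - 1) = -27*q^3 - 9*q^2 - 3*q + 3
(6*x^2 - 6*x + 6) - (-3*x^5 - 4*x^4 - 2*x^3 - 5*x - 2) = 3*x^5 + 4*x^4 + 2*x^3 + 6*x^2 - x + 8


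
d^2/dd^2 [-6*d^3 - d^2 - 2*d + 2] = -36*d - 2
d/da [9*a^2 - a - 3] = 18*a - 1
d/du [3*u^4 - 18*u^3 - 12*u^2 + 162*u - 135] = 12*u^3 - 54*u^2 - 24*u + 162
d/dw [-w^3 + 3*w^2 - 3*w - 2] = -3*w^2 + 6*w - 3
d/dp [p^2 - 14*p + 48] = 2*p - 14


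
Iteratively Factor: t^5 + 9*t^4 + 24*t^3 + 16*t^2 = (t)*(t^4 + 9*t^3 + 24*t^2 + 16*t) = t*(t + 4)*(t^3 + 5*t^2 + 4*t) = t*(t + 4)^2*(t^2 + t) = t^2*(t + 4)^2*(t + 1)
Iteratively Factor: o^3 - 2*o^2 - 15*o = (o)*(o^2 - 2*o - 15) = o*(o - 5)*(o + 3)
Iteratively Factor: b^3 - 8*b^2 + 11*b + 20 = (b - 4)*(b^2 - 4*b - 5) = (b - 5)*(b - 4)*(b + 1)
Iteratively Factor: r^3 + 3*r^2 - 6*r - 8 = (r + 1)*(r^2 + 2*r - 8) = (r + 1)*(r + 4)*(r - 2)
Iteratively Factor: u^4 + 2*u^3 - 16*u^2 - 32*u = (u + 2)*(u^3 - 16*u) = (u + 2)*(u + 4)*(u^2 - 4*u) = u*(u + 2)*(u + 4)*(u - 4)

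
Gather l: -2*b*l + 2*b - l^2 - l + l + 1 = -2*b*l + 2*b - l^2 + 1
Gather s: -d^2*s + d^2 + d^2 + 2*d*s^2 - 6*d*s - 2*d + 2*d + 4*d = 2*d^2 + 2*d*s^2 + 4*d + s*(-d^2 - 6*d)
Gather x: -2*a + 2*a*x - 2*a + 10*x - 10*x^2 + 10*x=-4*a - 10*x^2 + x*(2*a + 20)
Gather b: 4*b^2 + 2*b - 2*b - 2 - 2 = 4*b^2 - 4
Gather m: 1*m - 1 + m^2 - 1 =m^2 + m - 2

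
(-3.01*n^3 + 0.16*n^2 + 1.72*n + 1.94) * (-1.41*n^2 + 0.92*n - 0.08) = 4.2441*n^5 - 2.9948*n^4 - 2.0372*n^3 - 1.1658*n^2 + 1.6472*n - 0.1552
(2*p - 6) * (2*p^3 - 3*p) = 4*p^4 - 12*p^3 - 6*p^2 + 18*p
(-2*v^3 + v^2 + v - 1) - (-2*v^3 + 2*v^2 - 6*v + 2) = -v^2 + 7*v - 3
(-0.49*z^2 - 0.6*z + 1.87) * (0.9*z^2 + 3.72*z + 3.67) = -0.441*z^4 - 2.3628*z^3 - 2.3473*z^2 + 4.7544*z + 6.8629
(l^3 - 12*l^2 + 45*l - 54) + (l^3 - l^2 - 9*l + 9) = 2*l^3 - 13*l^2 + 36*l - 45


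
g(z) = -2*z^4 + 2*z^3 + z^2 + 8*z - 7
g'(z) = -8*z^3 + 6*z^2 + 2*z + 8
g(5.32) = -1237.05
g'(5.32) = -1016.10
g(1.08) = 2.60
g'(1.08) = 7.08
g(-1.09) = -19.95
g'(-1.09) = 23.31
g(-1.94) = -61.69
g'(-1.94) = 85.11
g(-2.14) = -81.09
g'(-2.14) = 109.60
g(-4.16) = -765.92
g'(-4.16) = 679.44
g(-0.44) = -10.57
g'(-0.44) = 8.96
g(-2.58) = -143.95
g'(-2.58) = 180.17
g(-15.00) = -107902.00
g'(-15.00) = 28328.00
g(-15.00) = -107902.00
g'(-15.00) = 28328.00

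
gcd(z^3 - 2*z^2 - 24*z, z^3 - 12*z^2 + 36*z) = z^2 - 6*z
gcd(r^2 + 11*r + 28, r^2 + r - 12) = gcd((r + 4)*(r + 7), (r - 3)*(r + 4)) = r + 4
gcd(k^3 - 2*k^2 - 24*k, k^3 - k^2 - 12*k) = k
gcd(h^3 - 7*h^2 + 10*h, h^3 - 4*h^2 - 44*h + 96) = h - 2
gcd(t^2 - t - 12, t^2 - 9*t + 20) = t - 4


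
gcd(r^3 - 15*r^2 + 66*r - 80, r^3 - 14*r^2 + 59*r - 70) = r^2 - 7*r + 10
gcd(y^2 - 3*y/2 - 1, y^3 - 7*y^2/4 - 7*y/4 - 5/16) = y + 1/2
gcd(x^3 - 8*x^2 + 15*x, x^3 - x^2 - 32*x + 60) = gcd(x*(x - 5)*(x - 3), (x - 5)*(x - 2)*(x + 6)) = x - 5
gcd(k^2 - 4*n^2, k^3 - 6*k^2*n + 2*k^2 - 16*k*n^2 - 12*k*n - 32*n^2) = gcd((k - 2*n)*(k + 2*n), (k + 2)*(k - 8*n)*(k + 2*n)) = k + 2*n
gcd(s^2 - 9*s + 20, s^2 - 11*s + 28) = s - 4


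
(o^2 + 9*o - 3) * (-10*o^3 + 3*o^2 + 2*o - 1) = -10*o^5 - 87*o^4 + 59*o^3 + 8*o^2 - 15*o + 3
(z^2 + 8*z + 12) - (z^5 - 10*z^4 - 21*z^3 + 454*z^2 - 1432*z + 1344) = -z^5 + 10*z^4 + 21*z^3 - 453*z^2 + 1440*z - 1332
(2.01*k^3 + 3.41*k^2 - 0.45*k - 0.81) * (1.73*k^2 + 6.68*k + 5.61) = 3.4773*k^5 + 19.3261*k^4 + 33.2764*k^3 + 14.7228*k^2 - 7.9353*k - 4.5441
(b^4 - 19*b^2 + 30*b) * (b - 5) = b^5 - 5*b^4 - 19*b^3 + 125*b^2 - 150*b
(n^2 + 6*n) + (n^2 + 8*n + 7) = 2*n^2 + 14*n + 7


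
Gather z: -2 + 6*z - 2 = 6*z - 4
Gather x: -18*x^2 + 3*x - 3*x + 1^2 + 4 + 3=8 - 18*x^2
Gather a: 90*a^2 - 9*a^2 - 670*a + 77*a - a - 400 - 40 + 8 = 81*a^2 - 594*a - 432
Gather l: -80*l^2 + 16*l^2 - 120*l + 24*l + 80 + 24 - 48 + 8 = -64*l^2 - 96*l + 64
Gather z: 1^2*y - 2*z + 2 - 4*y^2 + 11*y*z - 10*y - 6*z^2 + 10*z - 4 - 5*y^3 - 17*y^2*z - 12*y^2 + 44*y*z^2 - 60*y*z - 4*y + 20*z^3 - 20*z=-5*y^3 - 16*y^2 - 13*y + 20*z^3 + z^2*(44*y - 6) + z*(-17*y^2 - 49*y - 12) - 2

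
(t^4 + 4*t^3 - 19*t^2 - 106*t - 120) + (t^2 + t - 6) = t^4 + 4*t^3 - 18*t^2 - 105*t - 126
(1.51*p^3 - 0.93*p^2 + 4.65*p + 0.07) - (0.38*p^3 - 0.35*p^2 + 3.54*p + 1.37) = 1.13*p^3 - 0.58*p^2 + 1.11*p - 1.3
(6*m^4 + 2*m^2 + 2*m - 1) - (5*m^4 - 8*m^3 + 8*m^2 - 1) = m^4 + 8*m^3 - 6*m^2 + 2*m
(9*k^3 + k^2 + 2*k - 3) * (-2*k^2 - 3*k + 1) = -18*k^5 - 29*k^4 + 2*k^3 + k^2 + 11*k - 3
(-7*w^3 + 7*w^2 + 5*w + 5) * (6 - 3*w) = 21*w^4 - 63*w^3 + 27*w^2 + 15*w + 30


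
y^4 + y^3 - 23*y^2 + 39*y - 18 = (y - 3)*(y - 1)^2*(y + 6)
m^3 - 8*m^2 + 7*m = m*(m - 7)*(m - 1)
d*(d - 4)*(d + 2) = d^3 - 2*d^2 - 8*d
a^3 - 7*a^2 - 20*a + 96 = (a - 8)*(a - 3)*(a + 4)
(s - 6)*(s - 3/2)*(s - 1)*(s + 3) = s^4 - 11*s^3/2 - 9*s^2 + 81*s/2 - 27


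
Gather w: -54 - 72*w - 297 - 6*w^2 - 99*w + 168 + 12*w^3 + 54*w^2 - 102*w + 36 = 12*w^3 + 48*w^2 - 273*w - 147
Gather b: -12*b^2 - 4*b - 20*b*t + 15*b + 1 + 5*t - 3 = -12*b^2 + b*(11 - 20*t) + 5*t - 2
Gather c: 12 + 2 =14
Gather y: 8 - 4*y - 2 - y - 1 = 5 - 5*y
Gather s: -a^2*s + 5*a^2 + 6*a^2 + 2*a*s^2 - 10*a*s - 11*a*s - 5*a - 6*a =11*a^2 + 2*a*s^2 - 11*a + s*(-a^2 - 21*a)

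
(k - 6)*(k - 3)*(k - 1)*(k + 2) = k^4 - 8*k^3 + 7*k^2 + 36*k - 36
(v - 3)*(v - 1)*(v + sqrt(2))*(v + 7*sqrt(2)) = v^4 - 4*v^3 + 8*sqrt(2)*v^3 - 32*sqrt(2)*v^2 + 17*v^2 - 56*v + 24*sqrt(2)*v + 42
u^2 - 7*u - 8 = (u - 8)*(u + 1)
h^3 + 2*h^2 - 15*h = h*(h - 3)*(h + 5)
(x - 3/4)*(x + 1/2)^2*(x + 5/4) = x^4 + 3*x^3/2 - 3*x^2/16 - 13*x/16 - 15/64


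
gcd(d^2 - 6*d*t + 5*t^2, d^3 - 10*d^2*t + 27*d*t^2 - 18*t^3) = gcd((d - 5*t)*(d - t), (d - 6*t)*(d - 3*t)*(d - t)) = -d + t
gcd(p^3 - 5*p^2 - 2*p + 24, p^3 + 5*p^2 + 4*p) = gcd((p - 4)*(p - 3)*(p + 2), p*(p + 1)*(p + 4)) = 1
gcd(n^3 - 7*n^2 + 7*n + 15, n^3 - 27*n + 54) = n - 3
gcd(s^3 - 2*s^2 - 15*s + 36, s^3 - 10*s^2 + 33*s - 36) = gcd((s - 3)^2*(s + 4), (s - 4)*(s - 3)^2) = s^2 - 6*s + 9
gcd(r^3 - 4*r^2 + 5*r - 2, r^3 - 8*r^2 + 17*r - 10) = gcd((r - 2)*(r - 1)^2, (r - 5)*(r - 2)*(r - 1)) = r^2 - 3*r + 2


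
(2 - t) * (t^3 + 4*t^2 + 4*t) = -t^4 - 2*t^3 + 4*t^2 + 8*t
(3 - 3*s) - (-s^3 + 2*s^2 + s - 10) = s^3 - 2*s^2 - 4*s + 13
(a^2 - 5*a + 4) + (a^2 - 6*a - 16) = 2*a^2 - 11*a - 12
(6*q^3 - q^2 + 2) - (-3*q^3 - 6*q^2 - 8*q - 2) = 9*q^3 + 5*q^2 + 8*q + 4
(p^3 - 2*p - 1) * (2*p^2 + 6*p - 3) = 2*p^5 + 6*p^4 - 7*p^3 - 14*p^2 + 3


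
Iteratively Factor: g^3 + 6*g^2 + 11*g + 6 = (g + 1)*(g^2 + 5*g + 6) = (g + 1)*(g + 3)*(g + 2)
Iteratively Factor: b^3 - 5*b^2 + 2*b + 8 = (b + 1)*(b^2 - 6*b + 8) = (b - 2)*(b + 1)*(b - 4)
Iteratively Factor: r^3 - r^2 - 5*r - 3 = (r + 1)*(r^2 - 2*r - 3) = (r + 1)^2*(r - 3)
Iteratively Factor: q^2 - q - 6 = (q + 2)*(q - 3)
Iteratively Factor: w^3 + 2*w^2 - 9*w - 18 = (w + 2)*(w^2 - 9) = (w - 3)*(w + 2)*(w + 3)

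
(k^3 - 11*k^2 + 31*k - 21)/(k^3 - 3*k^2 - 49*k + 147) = (k - 1)/(k + 7)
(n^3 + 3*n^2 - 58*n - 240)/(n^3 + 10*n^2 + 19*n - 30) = (n - 8)/(n - 1)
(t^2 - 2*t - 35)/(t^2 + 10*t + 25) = (t - 7)/(t + 5)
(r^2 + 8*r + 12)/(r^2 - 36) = (r + 2)/(r - 6)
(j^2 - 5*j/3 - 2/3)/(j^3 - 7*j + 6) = (j + 1/3)/(j^2 + 2*j - 3)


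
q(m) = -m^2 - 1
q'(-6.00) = 12.00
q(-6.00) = -37.00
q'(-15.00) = 30.00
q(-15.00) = -226.00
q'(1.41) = -2.82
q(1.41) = -2.99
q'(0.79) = -1.58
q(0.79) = -1.62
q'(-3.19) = 6.38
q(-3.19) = -11.18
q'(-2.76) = 5.52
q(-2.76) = -8.62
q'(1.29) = -2.58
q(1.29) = -2.66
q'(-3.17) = 6.34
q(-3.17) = -11.05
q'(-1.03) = 2.06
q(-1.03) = -2.06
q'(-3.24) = 6.48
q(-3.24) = -11.50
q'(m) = -2*m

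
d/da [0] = 0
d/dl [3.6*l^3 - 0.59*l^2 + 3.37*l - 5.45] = 10.8*l^2 - 1.18*l + 3.37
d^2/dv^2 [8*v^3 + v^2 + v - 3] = 48*v + 2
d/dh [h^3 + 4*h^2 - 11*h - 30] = 3*h^2 + 8*h - 11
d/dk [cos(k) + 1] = -sin(k)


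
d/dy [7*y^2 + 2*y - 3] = 14*y + 2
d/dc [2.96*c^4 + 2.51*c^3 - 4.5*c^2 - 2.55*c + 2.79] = 11.84*c^3 + 7.53*c^2 - 9.0*c - 2.55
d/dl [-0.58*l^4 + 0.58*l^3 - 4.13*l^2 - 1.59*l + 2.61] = -2.32*l^3 + 1.74*l^2 - 8.26*l - 1.59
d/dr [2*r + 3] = 2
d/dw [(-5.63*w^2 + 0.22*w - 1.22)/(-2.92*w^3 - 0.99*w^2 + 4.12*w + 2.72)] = (-16.4396*w^4 + 1.2848*w^3 - 33.665*w^2 - 33.0428*w + 5.6248)/(8.5264*w^6 + 5.7816*w^5 - 23.0807*w^4 - 24.0424*w^3 + 11.5888*w^2 + 22.4128*w + 7.3984)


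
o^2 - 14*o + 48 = (o - 8)*(o - 6)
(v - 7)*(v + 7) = v^2 - 49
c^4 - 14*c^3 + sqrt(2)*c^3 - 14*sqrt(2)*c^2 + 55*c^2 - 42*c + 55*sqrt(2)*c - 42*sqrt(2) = (c - 7)*(c - 6)*(c - 1)*(c + sqrt(2))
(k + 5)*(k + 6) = k^2 + 11*k + 30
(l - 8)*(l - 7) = l^2 - 15*l + 56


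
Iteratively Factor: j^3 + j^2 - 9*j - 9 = (j - 3)*(j^2 + 4*j + 3) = (j - 3)*(j + 1)*(j + 3)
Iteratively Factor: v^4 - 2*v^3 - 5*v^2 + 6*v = (v - 3)*(v^3 + v^2 - 2*v) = v*(v - 3)*(v^2 + v - 2) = v*(v - 3)*(v + 2)*(v - 1)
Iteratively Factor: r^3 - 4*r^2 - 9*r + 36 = (r - 4)*(r^2 - 9) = (r - 4)*(r + 3)*(r - 3)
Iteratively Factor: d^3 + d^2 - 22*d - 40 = (d + 4)*(d^2 - 3*d - 10) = (d - 5)*(d + 4)*(d + 2)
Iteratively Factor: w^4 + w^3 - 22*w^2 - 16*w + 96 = (w - 2)*(w^3 + 3*w^2 - 16*w - 48) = (w - 2)*(w + 3)*(w^2 - 16) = (w - 4)*(w - 2)*(w + 3)*(w + 4)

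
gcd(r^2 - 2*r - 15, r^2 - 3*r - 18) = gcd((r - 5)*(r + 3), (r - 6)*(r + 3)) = r + 3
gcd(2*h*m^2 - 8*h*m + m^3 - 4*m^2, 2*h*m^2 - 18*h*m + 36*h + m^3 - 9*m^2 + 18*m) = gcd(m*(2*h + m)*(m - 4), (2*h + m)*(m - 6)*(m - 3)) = 2*h + m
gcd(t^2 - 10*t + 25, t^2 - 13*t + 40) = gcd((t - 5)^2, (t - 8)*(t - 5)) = t - 5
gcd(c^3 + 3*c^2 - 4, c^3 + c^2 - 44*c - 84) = c + 2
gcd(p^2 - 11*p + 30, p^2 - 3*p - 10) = p - 5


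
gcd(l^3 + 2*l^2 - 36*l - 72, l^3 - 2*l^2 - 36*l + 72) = l^2 - 36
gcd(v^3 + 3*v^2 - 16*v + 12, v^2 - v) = v - 1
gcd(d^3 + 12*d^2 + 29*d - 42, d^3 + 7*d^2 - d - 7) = d^2 + 6*d - 7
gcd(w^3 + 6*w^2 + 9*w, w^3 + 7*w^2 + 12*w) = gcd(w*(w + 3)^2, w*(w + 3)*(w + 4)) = w^2 + 3*w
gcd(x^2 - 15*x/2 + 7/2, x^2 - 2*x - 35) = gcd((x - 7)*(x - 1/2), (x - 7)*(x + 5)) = x - 7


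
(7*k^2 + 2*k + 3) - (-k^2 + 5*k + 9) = 8*k^2 - 3*k - 6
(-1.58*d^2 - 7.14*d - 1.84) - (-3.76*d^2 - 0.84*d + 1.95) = 2.18*d^2 - 6.3*d - 3.79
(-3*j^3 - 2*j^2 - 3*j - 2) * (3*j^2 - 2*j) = -9*j^5 - 5*j^3 + 4*j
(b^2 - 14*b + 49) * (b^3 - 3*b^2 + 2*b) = b^5 - 17*b^4 + 93*b^3 - 175*b^2 + 98*b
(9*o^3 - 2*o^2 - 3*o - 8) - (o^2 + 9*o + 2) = 9*o^3 - 3*o^2 - 12*o - 10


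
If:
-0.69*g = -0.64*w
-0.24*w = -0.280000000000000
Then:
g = 1.08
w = 1.17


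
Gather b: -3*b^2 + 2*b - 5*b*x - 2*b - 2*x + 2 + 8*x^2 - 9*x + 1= -3*b^2 - 5*b*x + 8*x^2 - 11*x + 3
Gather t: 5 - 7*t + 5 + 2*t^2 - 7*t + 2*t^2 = 4*t^2 - 14*t + 10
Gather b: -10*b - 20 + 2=-10*b - 18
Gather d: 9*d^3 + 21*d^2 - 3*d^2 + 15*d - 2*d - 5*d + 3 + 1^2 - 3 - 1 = 9*d^3 + 18*d^2 + 8*d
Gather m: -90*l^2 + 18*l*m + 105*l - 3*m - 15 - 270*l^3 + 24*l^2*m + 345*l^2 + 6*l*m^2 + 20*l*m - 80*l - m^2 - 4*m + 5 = -270*l^3 + 255*l^2 + 25*l + m^2*(6*l - 1) + m*(24*l^2 + 38*l - 7) - 10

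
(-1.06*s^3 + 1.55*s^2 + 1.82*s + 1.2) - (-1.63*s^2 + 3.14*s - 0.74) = -1.06*s^3 + 3.18*s^2 - 1.32*s + 1.94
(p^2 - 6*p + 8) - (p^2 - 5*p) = 8 - p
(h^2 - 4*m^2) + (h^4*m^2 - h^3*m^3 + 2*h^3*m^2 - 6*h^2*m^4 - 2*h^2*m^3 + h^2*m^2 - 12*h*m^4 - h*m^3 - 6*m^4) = h^4*m^2 - h^3*m^3 + 2*h^3*m^2 - 6*h^2*m^4 - 2*h^2*m^3 + h^2*m^2 + h^2 - 12*h*m^4 - h*m^3 - 6*m^4 - 4*m^2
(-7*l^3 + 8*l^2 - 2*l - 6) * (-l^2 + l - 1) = 7*l^5 - 15*l^4 + 17*l^3 - 4*l^2 - 4*l + 6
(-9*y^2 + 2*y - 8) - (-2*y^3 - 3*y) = 2*y^3 - 9*y^2 + 5*y - 8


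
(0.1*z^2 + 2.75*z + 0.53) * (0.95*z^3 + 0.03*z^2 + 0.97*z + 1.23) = 0.095*z^5 + 2.6155*z^4 + 0.683*z^3 + 2.8064*z^2 + 3.8966*z + 0.6519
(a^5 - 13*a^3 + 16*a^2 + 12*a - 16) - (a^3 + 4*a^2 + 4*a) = a^5 - 14*a^3 + 12*a^2 + 8*a - 16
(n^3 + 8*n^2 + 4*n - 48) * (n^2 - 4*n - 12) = n^5 + 4*n^4 - 40*n^3 - 160*n^2 + 144*n + 576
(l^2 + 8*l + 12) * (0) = 0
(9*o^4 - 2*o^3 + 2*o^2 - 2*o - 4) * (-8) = -72*o^4 + 16*o^3 - 16*o^2 + 16*o + 32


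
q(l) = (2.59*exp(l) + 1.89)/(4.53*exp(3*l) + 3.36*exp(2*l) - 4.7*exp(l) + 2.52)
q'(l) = (2.59*exp(l) + 1.89)*(-13.59*exp(3*l) - 6.72*exp(2*l) + 4.7*exp(l))/(4.53*exp(3*l) + 3.36*exp(2*l) - 4.7*exp(l) + 2.52)^2 + 2.59*exp(l)/(4.53*exp(3*l) + 3.36*exp(2*l) - 4.7*exp(l) + 2.52) = (-23.4654*exp(3*l) - 34.3875*exp(2*l) - 12.7008*exp(l) + 15.4098)*exp(l)/(20.5209*exp(6*l) + 30.4416*exp(5*l) - 31.2924*exp(4*l) - 8.7528*exp(3*l) + 39.0244*exp(2*l) - 23.688*exp(l) + 6.3504)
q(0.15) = 0.56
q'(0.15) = -1.27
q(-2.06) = 1.12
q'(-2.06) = 0.43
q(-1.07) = 1.87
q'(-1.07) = 0.94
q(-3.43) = 0.83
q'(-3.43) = 0.09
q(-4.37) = 0.78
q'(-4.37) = 0.03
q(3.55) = 0.00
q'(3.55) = -0.00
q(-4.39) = 0.78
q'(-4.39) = 0.03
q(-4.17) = 0.79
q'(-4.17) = 0.04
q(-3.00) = 0.88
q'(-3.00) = 0.14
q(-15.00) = 0.75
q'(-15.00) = 0.00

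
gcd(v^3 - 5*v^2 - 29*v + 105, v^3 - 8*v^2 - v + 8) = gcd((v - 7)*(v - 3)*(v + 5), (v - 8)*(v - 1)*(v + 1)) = 1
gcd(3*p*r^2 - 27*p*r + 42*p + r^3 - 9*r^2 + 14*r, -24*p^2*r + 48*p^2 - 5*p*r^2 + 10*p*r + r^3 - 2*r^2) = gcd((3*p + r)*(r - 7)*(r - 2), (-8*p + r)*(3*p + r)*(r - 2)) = 3*p*r - 6*p + r^2 - 2*r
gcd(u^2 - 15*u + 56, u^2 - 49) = u - 7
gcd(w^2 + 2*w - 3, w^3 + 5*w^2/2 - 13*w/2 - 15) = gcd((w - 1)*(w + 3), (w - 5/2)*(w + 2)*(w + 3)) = w + 3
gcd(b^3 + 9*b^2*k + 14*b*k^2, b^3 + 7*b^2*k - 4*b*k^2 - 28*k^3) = b^2 + 9*b*k + 14*k^2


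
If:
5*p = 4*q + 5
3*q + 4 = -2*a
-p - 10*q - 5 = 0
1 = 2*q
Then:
No Solution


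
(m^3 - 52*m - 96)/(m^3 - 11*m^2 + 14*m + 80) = (m + 6)/(m - 5)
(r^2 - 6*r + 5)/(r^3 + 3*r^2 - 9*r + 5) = (r - 5)/(r^2 + 4*r - 5)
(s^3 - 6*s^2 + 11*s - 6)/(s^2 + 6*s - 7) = (s^2 - 5*s + 6)/(s + 7)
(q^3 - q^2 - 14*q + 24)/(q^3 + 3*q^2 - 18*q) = (q^2 + 2*q - 8)/(q*(q + 6))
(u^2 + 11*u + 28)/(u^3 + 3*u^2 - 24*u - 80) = (u + 7)/(u^2 - u - 20)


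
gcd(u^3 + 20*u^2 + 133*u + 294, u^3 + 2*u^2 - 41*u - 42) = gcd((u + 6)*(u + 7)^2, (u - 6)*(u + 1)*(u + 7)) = u + 7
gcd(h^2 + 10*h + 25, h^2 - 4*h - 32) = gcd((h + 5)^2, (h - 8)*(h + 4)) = 1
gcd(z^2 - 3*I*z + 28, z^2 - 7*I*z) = z - 7*I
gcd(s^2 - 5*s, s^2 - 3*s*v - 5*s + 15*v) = s - 5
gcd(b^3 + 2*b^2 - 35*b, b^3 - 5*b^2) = b^2 - 5*b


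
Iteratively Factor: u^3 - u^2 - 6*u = (u)*(u^2 - u - 6) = u*(u + 2)*(u - 3)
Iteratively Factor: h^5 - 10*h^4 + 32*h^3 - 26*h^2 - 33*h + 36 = (h - 3)*(h^4 - 7*h^3 + 11*h^2 + 7*h - 12) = (h - 3)*(h - 1)*(h^3 - 6*h^2 + 5*h + 12) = (h - 4)*(h - 3)*(h - 1)*(h^2 - 2*h - 3) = (h - 4)*(h - 3)^2*(h - 1)*(h + 1)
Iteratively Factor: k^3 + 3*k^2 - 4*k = (k)*(k^2 + 3*k - 4) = k*(k - 1)*(k + 4)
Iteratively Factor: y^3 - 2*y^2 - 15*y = (y - 5)*(y^2 + 3*y) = (y - 5)*(y + 3)*(y)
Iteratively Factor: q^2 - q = (q)*(q - 1)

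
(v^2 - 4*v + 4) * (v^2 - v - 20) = v^4 - 5*v^3 - 12*v^2 + 76*v - 80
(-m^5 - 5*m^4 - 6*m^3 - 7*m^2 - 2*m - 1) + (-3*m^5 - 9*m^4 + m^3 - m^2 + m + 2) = -4*m^5 - 14*m^4 - 5*m^3 - 8*m^2 - m + 1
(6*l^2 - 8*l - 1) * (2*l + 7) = 12*l^3 + 26*l^2 - 58*l - 7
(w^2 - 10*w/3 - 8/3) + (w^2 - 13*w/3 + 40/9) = 2*w^2 - 23*w/3 + 16/9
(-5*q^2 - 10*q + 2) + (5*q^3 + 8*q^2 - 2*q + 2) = 5*q^3 + 3*q^2 - 12*q + 4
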